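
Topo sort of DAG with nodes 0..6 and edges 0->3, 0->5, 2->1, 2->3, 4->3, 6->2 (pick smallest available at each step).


Kahn's algorithm, process smallest node first
Order: [0, 4, 5, 6, 2, 1, 3]


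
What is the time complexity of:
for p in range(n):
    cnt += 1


Per nesting level: O(n) = O(n)
Complexity: O(n)


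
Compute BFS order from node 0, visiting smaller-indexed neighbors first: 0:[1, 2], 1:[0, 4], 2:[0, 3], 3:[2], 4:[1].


BFS queue: start with [0]
Visit order: [0, 1, 2, 4, 3]


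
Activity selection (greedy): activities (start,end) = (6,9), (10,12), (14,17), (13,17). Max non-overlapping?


Greedy: pick earliest-ending, then skip overlaps.
Selected (3 activities): [(6, 9), (10, 12), (14, 17)]


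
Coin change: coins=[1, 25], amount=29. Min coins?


dp[0]=0; dp[i]=1+min(dp[i-c] for c in coins)
...dp[24]=24, dp[25]=1, dp[26]=2, dp[27]=3, dp[28]=4, dp[29]=5
Minimum coins for 29 = 5


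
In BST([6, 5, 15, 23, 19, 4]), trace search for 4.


BST root = 6
Search for 4: compare at each node
Path: [6, 5, 4]


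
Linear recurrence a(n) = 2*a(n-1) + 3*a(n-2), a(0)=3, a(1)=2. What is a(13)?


Build bottom-up:
...a(11)=221432, a(12)=664303, a(13)=2*664303+3*221432=1992902


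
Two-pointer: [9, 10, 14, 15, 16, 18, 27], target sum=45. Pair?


Two pointers: lo=0, hi=6
Found pair: (18, 27) summing to 45


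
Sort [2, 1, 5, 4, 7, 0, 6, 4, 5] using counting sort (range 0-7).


Count array: [1, 1, 1, 0, 2, 2, 1, 1]
Reconstruct: [0, 1, 2, 4, 4, 5, 5, 6, 7]


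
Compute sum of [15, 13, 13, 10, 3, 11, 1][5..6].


Prefix sums: [0, 15, 28, 41, 51, 54, 65, 66]
Sum[5..6] = prefix[7] - prefix[5] = 66 - 54 = 12


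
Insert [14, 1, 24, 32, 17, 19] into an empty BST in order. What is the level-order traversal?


Root = 14; build tree by BST insertion.
Level-Order traversal: [14, 1, 24, 17, 32, 19]


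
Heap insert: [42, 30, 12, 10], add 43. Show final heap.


Append 43: [42, 30, 12, 10, 43]
Bubble up: swap idx 4(43) with idx 1(30); swap idx 1(43) with idx 0(42)
Result: [43, 42, 12, 10, 30]


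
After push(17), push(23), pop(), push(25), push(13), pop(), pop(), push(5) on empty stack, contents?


push(17) -> [17]
push(23) -> [17, 23]
pop() returns 23 -> [17]
push(25) -> [17, 25]
push(13) -> [17, 25, 13]
pop() returns 13 -> [17, 25]
pop() returns 25 -> [17]
push(5) -> [17, 5]
Final stack (bottom to top): [17, 5]


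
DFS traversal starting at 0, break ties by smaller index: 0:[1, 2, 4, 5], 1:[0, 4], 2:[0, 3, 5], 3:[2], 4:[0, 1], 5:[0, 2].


DFS stack-based: start with [0]
Visit order: [0, 1, 4, 2, 3, 5]


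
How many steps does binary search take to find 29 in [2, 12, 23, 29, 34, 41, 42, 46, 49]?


Search for 29:
[0,8] mid=4 arr[4]=34
[0,3] mid=1 arr[1]=12
[2,3] mid=2 arr[2]=23
[3,3] mid=3 arr[3]=29
Total: 4 comparisons


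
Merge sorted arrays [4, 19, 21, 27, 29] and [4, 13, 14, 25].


Compare heads, take smaller each step.
Merged: [4, 4, 13, 14, 19, 21, 25, 27, 29]


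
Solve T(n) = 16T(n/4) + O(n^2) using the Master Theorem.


a=16, b=4, c=2. log_4(16)=2 = c=2. Case 2: O(n^c log n) = O(n^2 log n)
Complexity: O(n^2 log n)


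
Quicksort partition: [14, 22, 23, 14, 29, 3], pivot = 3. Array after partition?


Elements <= 3 go left of pivot.
Result: [3, 22, 23, 14, 29, 14], pivot at index 0


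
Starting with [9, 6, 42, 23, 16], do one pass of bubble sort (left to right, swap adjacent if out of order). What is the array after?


After one pass: [6, 9, 23, 16, 42]


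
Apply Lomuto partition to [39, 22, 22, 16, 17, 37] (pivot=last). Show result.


Elements <= 37 go left of pivot.
Result: [22, 22, 16, 17, 37, 39], pivot at index 4


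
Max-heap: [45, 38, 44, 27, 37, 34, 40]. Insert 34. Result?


Append 34: [45, 38, 44, 27, 37, 34, 40, 34]
Bubble up: swap idx 7(34) with idx 3(27)
Result: [45, 38, 44, 34, 37, 34, 40, 27]


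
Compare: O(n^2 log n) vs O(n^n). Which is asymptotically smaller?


n^2 log n grows slower than n^n
O(n^2 log n) is asymptotically smaller; O(n^n) grows faster


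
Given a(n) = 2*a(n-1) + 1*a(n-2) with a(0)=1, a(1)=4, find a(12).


Build bottom-up:
...a(10)=10497, a(11)=25342, a(12)=2*25342+1*10497=61181


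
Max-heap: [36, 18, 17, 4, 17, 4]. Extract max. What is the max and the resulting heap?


Max = 36
Replace root with last, heapify down
Resulting heap: [18, 17, 17, 4, 4]


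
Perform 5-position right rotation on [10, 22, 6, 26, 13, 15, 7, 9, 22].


Right rotate by 5: [13, 15, 7, 9, 22, 10, 22, 6, 26]


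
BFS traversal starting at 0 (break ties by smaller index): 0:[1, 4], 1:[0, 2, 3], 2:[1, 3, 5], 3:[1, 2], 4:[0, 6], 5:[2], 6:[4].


BFS queue: start with [0]
Visit order: [0, 1, 4, 2, 3, 6, 5]


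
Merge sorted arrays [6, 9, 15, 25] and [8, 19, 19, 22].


Compare heads, take smaller each step.
Merged: [6, 8, 9, 15, 19, 19, 22, 25]


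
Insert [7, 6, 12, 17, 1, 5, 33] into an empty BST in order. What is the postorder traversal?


Root = 7; build tree by BST insertion.
Postorder traversal: [5, 1, 6, 33, 17, 12, 7]


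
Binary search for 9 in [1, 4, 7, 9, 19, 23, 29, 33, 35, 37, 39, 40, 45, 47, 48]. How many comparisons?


Search for 9:
[0,14] mid=7 arr[7]=33
[0,6] mid=3 arr[3]=9
Total: 2 comparisons


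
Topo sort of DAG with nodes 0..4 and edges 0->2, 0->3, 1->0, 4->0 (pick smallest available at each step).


Kahn's algorithm, process smallest node first
Order: [1, 4, 0, 2, 3]


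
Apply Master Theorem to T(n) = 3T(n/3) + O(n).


a=3, b=3, c=1. log_3(3)=1 = c=1. Case 2: O(n^c log n) = O(n log n)
Complexity: O(n log n)


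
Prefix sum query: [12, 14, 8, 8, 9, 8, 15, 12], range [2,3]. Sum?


Prefix sums: [0, 12, 26, 34, 42, 51, 59, 74, 86]
Sum[2..3] = prefix[4] - prefix[2] = 42 - 26 = 16


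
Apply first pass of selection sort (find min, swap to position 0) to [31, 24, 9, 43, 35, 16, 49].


After one pass: [9, 24, 31, 43, 35, 16, 49]


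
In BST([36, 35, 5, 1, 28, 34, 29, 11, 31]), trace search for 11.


BST root = 36
Search for 11: compare at each node
Path: [36, 35, 5, 28, 11]


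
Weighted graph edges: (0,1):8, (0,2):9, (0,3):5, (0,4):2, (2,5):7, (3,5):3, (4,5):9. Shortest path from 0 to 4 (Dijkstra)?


Dijkstra from 0:
Distances: {0: 0, 1: 8, 2: 9, 3: 5, 4: 2, 5: 8}
Shortest distance to 4 = 2, path = [0, 4]


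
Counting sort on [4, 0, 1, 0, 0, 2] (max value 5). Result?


Count array: [3, 1, 1, 0, 1, 0]
Reconstruct: [0, 0, 0, 1, 2, 4]


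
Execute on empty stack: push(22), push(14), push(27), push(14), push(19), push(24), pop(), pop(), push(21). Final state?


push(22) -> [22]
push(14) -> [22, 14]
push(27) -> [22, 14, 27]
push(14) -> [22, 14, 27, 14]
push(19) -> [22, 14, 27, 14, 19]
push(24) -> [22, 14, 27, 14, 19, 24]
pop() returns 24 -> [22, 14, 27, 14, 19]
pop() returns 19 -> [22, 14, 27, 14]
push(21) -> [22, 14, 27, 14, 21]
Final stack (bottom to top): [22, 14, 27, 14, 21]


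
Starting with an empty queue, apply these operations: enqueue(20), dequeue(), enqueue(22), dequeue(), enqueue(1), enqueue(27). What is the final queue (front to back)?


enqueue(20) -> [20]
dequeue() returns 20 -> []
enqueue(22) -> [22]
dequeue() returns 22 -> []
enqueue(1) -> [1]
enqueue(27) -> [1, 27]
Final queue (front to back): [1, 27]


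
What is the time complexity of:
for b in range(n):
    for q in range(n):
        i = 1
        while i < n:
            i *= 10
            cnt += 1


Per nesting level: O(n) * O(n) * O(log n) = O(n^2 log n)
Complexity: O(n^2 log n)


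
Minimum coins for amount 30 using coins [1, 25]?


dp[0]=0; dp[i]=1+min(dp[i-c] for c in coins)
...dp[25]=1, dp[26]=2, dp[27]=3, dp[28]=4, dp[29]=5, dp[30]=6
Minimum coins for 30 = 6


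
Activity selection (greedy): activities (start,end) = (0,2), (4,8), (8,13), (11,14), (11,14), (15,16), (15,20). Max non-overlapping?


Greedy: pick earliest-ending, then skip overlaps.
Selected (4 activities): [(0, 2), (4, 8), (8, 13), (15, 16)]


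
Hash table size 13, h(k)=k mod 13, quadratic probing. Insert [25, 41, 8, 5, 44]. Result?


Insertions: 25->slot 12; 41->slot 2; 8->slot 8; 5->slot 5; 44->slot 6
Table: [None, None, 41, None, None, 5, 44, None, 8, None, None, None, 25]


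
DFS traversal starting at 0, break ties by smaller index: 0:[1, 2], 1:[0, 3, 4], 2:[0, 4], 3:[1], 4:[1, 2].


DFS stack-based: start with [0]
Visit order: [0, 1, 3, 4, 2]


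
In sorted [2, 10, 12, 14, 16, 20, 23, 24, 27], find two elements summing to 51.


Two pointers: lo=0, hi=8
Found pair: (24, 27) summing to 51


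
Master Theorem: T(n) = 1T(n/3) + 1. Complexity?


a=1, b=3, c=0. log_3(1)=0 = c=0. Case 2: O(n^c log n) = O(log n)
Complexity: O(log n)


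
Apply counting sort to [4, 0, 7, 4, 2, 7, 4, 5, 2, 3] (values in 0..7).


Count array: [1, 0, 2, 1, 3, 1, 0, 2]
Reconstruct: [0, 2, 2, 3, 4, 4, 4, 5, 7, 7]


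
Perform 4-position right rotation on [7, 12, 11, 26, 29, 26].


Right rotate by 4: [11, 26, 29, 26, 7, 12]


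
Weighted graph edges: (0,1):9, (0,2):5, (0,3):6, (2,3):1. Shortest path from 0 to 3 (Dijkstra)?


Dijkstra from 0:
Distances: {0: 0, 1: 9, 2: 5, 3: 6}
Shortest distance to 3 = 6, path = [0, 3]


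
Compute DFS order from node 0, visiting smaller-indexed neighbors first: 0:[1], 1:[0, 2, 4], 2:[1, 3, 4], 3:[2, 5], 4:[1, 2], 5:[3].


DFS stack-based: start with [0]
Visit order: [0, 1, 2, 3, 5, 4]


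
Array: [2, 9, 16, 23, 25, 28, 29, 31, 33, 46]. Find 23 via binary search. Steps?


Search for 23:
[0,9] mid=4 arr[4]=25
[0,3] mid=1 arr[1]=9
[2,3] mid=2 arr[2]=16
[3,3] mid=3 arr[3]=23
Total: 4 comparisons


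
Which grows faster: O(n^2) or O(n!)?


quadratic grows slower than factorial
O(n^2) is asymptotically smaller; O(n!) grows faster


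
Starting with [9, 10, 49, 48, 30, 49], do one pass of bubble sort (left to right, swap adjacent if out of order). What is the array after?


After one pass: [9, 10, 48, 30, 49, 49]


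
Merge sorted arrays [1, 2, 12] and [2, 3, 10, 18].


Compare heads, take smaller each step.
Merged: [1, 2, 2, 3, 10, 12, 18]


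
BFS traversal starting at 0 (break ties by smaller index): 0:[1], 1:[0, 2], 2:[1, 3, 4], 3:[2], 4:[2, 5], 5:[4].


BFS queue: start with [0]
Visit order: [0, 1, 2, 3, 4, 5]


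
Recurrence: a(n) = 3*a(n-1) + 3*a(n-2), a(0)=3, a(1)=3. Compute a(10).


Build bottom-up:
...a(8)=50058, a(9)=189783, a(10)=3*189783+3*50058=719523


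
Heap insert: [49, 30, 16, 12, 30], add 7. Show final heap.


Append 7: [49, 30, 16, 12, 30, 7]
Bubble up: no swaps needed
Result: [49, 30, 16, 12, 30, 7]


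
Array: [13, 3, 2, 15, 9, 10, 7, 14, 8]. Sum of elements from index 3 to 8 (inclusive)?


Prefix sums: [0, 13, 16, 18, 33, 42, 52, 59, 73, 81]
Sum[3..8] = prefix[9] - prefix[3] = 81 - 18 = 63


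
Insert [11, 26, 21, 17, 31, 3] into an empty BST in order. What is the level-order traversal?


Root = 11; build tree by BST insertion.
Level-Order traversal: [11, 3, 26, 21, 31, 17]


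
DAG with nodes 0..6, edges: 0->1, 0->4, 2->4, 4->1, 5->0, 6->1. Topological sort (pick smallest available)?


Kahn's algorithm, process smallest node first
Order: [2, 3, 5, 0, 4, 6, 1]


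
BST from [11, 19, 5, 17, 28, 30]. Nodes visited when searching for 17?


BST root = 11
Search for 17: compare at each node
Path: [11, 19, 17]


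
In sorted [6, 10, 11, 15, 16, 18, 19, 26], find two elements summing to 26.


Two pointers: lo=0, hi=7
Found pair: (10, 16) summing to 26


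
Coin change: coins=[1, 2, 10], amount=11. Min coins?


dp[0]=0; dp[i]=1+min(dp[i-c] for c in coins)
...dp[6]=3, dp[7]=4, dp[8]=4, dp[9]=5, dp[10]=1, dp[11]=2
Minimum coins for 11 = 2


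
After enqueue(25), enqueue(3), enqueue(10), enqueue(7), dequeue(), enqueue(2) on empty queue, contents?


enqueue(25) -> [25]
enqueue(3) -> [25, 3]
enqueue(10) -> [25, 3, 10]
enqueue(7) -> [25, 3, 10, 7]
dequeue() returns 25 -> [3, 10, 7]
enqueue(2) -> [3, 10, 7, 2]
Final queue (front to back): [3, 10, 7, 2]


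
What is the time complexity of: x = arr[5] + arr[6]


Analysis: constant-time operation, no loop
Complexity: O(1)


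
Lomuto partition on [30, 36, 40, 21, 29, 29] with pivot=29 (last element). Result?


Elements <= 29 go left of pivot.
Result: [21, 29, 29, 30, 36, 40], pivot at index 2


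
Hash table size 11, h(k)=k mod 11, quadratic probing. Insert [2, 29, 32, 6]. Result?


Insertions: 2->slot 2; 29->slot 7; 32->slot 10; 6->slot 6
Table: [None, None, 2, None, None, None, 6, 29, None, None, 32]


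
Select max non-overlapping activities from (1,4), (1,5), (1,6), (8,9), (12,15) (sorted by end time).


Greedy: pick earliest-ending, then skip overlaps.
Selected (3 activities): [(1, 4), (8, 9), (12, 15)]


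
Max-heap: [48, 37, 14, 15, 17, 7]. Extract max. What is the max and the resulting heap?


Max = 48
Replace root with last, heapify down
Resulting heap: [37, 17, 14, 15, 7]


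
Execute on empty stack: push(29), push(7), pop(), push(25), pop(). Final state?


push(29) -> [29]
push(7) -> [29, 7]
pop() returns 7 -> [29]
push(25) -> [29, 25]
pop() returns 25 -> [29]
Final stack (bottom to top): [29]


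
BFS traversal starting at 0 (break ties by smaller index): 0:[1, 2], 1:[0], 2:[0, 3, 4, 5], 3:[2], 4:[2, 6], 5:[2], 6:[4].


BFS queue: start with [0]
Visit order: [0, 1, 2, 3, 4, 5, 6]


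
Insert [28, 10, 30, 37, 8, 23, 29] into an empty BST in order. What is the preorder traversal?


Root = 28; build tree by BST insertion.
Preorder traversal: [28, 10, 8, 23, 30, 29, 37]


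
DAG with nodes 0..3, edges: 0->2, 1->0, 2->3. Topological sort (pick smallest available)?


Kahn's algorithm, process smallest node first
Order: [1, 0, 2, 3]


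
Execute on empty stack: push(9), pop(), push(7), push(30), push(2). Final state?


push(9) -> [9]
pop() returns 9 -> []
push(7) -> [7]
push(30) -> [7, 30]
push(2) -> [7, 30, 2]
Final stack (bottom to top): [7, 30, 2]


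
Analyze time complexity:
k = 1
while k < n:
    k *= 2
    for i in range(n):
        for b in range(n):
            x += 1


Per nesting level: O(log n) * O(n) * O(n) = O(n^2 log n)
Complexity: O(n^2 log n)


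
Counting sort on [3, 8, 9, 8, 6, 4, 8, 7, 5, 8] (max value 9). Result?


Count array: [0, 0, 0, 1, 1, 1, 1, 1, 4, 1]
Reconstruct: [3, 4, 5, 6, 7, 8, 8, 8, 8, 9]


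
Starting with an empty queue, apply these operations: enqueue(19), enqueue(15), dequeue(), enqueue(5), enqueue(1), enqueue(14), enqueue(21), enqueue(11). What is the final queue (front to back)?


enqueue(19) -> [19]
enqueue(15) -> [19, 15]
dequeue() returns 19 -> [15]
enqueue(5) -> [15, 5]
enqueue(1) -> [15, 5, 1]
enqueue(14) -> [15, 5, 1, 14]
enqueue(21) -> [15, 5, 1, 14, 21]
enqueue(11) -> [15, 5, 1, 14, 21, 11]
Final queue (front to back): [15, 5, 1, 14, 21, 11]


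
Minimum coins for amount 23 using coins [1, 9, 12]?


dp[0]=0; dp[i]=1+min(dp[i-c] for c in coins)
...dp[18]=2, dp[19]=3, dp[20]=4, dp[21]=2, dp[22]=3, dp[23]=4
Minimum coins for 23 = 4


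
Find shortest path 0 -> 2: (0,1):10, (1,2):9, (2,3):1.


Dijkstra from 0:
Distances: {0: 0, 1: 10, 2: 19, 3: 20}
Shortest distance to 2 = 19, path = [0, 1, 2]


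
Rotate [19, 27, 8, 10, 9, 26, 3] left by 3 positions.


Left rotate by 3: [10, 9, 26, 3, 19, 27, 8]


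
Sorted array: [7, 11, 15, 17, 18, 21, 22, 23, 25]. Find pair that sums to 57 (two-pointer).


Two pointers: lo=0, hi=8
No pair sums to 57


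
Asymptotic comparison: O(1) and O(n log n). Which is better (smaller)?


constant grows slower than linearithmic
O(1) is asymptotically smaller; O(n log n) grows faster


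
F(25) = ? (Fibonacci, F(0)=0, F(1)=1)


F(n)=F(n-1)+F(n-2)
...F(23)=28657, F(24)=46368, F(25)=75025


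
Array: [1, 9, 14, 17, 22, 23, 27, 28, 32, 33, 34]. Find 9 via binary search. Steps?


Search for 9:
[0,10] mid=5 arr[5]=23
[0,4] mid=2 arr[2]=14
[0,1] mid=0 arr[0]=1
[1,1] mid=1 arr[1]=9
Total: 4 comparisons


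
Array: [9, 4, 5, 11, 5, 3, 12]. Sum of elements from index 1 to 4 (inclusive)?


Prefix sums: [0, 9, 13, 18, 29, 34, 37, 49]
Sum[1..4] = prefix[5] - prefix[1] = 34 - 9 = 25


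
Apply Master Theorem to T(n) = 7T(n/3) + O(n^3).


a=7, b=3, c=3. log_3(7)=1.771 < c=3. Case 3: O(n^c) = O(n^3)
Complexity: O(n^3)


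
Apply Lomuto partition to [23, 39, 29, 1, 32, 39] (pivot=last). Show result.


Elements <= 39 go left of pivot.
Result: [23, 39, 29, 1, 32, 39], pivot at index 5


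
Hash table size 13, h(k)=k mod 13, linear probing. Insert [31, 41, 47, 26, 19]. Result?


Insertions: 31->slot 5; 41->slot 2; 47->slot 8; 26->slot 0; 19->slot 6
Table: [26, None, 41, None, None, 31, 19, None, 47, None, None, None, None]


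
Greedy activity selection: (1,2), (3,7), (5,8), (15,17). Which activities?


Greedy: pick earliest-ending, then skip overlaps.
Selected (3 activities): [(1, 2), (3, 7), (15, 17)]


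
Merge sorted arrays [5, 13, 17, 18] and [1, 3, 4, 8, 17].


Compare heads, take smaller each step.
Merged: [1, 3, 4, 5, 8, 13, 17, 17, 18]


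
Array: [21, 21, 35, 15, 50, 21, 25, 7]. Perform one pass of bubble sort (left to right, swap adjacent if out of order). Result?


After one pass: [21, 21, 15, 35, 21, 25, 7, 50]


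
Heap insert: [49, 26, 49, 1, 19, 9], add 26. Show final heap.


Append 26: [49, 26, 49, 1, 19, 9, 26]
Bubble up: no swaps needed
Result: [49, 26, 49, 1, 19, 9, 26]


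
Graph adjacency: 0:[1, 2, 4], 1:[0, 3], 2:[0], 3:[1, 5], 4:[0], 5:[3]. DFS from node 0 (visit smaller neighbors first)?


DFS stack-based: start with [0]
Visit order: [0, 1, 3, 5, 2, 4]


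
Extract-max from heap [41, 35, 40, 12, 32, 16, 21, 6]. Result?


Max = 41
Replace root with last, heapify down
Resulting heap: [40, 35, 21, 12, 32, 16, 6]


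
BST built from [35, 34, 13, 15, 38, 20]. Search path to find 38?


BST root = 35
Search for 38: compare at each node
Path: [35, 38]


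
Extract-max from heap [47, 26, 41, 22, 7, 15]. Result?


Max = 47
Replace root with last, heapify down
Resulting heap: [41, 26, 15, 22, 7]


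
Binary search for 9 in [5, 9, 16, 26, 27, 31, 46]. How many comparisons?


Search for 9:
[0,6] mid=3 arr[3]=26
[0,2] mid=1 arr[1]=9
Total: 2 comparisons


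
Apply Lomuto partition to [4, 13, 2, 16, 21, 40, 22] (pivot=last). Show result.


Elements <= 22 go left of pivot.
Result: [4, 13, 2, 16, 21, 22, 40], pivot at index 5


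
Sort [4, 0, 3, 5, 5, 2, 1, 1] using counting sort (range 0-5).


Count array: [1, 2, 1, 1, 1, 2]
Reconstruct: [0, 1, 1, 2, 3, 4, 5, 5]


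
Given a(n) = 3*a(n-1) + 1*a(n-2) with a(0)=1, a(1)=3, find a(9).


Build bottom-up:
...a(7)=3927, a(8)=12970, a(9)=3*12970+1*3927=42837


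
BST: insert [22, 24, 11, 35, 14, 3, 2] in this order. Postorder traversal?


Root = 22; build tree by BST insertion.
Postorder traversal: [2, 3, 14, 11, 35, 24, 22]


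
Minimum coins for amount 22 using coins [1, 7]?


dp[0]=0; dp[i]=1+min(dp[i-c] for c in coins)
...dp[17]=5, dp[18]=6, dp[19]=7, dp[20]=8, dp[21]=3, dp[22]=4
Minimum coins for 22 = 4


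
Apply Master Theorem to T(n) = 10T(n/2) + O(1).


a=10, b=2, c=0. log_2(10)=3.322 > c=0. Case 1: O(n^log_b(a)) = O(n^3.322)
Complexity: O(n^3.322)


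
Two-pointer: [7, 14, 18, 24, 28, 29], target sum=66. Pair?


Two pointers: lo=0, hi=5
No pair sums to 66


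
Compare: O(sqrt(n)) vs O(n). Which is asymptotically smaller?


sublinear grows slower than linear
O(sqrt(n)) is asymptotically smaller; O(n) grows faster


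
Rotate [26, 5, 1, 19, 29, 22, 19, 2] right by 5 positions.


Right rotate by 5: [19, 29, 22, 19, 2, 26, 5, 1]


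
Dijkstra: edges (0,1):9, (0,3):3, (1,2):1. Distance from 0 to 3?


Dijkstra from 0:
Distances: {0: 0, 1: 9, 2: 10, 3: 3}
Shortest distance to 3 = 3, path = [0, 3]


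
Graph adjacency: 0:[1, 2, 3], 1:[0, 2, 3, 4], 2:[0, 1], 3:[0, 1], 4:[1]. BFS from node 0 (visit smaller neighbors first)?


BFS queue: start with [0]
Visit order: [0, 1, 2, 3, 4]


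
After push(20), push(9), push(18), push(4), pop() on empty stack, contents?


push(20) -> [20]
push(9) -> [20, 9]
push(18) -> [20, 9, 18]
push(4) -> [20, 9, 18, 4]
pop() returns 4 -> [20, 9, 18]
Final stack (bottom to top): [20, 9, 18]


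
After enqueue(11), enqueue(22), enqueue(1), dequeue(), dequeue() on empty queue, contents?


enqueue(11) -> [11]
enqueue(22) -> [11, 22]
enqueue(1) -> [11, 22, 1]
dequeue() returns 11 -> [22, 1]
dequeue() returns 22 -> [1]
Final queue (front to back): [1]


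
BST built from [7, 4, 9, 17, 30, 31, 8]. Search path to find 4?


BST root = 7
Search for 4: compare at each node
Path: [7, 4]


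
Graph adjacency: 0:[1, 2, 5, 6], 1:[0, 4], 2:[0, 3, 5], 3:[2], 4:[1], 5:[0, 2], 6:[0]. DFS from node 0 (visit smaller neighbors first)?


DFS stack-based: start with [0]
Visit order: [0, 1, 4, 2, 3, 5, 6]


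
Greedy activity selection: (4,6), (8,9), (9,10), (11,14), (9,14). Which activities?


Greedy: pick earliest-ending, then skip overlaps.
Selected (4 activities): [(4, 6), (8, 9), (9, 10), (11, 14)]


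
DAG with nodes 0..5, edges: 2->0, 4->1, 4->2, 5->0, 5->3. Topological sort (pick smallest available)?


Kahn's algorithm, process smallest node first
Order: [4, 1, 2, 5, 0, 3]


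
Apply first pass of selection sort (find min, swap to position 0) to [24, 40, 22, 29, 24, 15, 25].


After one pass: [15, 40, 22, 29, 24, 24, 25]


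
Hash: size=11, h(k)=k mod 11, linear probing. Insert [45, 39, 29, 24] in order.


Insertions: 45->slot 1; 39->slot 6; 29->slot 7; 24->slot 2
Table: [None, 45, 24, None, None, None, 39, 29, None, None, None]


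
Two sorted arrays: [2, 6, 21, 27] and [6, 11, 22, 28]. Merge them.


Compare heads, take smaller each step.
Merged: [2, 6, 6, 11, 21, 22, 27, 28]


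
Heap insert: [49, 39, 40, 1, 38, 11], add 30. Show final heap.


Append 30: [49, 39, 40, 1, 38, 11, 30]
Bubble up: no swaps needed
Result: [49, 39, 40, 1, 38, 11, 30]


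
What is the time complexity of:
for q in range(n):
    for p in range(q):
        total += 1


Per nesting level: O(n) * O(n) [triangular over q] = O(n^2)
Complexity: O(n^2)


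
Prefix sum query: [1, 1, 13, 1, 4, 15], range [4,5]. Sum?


Prefix sums: [0, 1, 2, 15, 16, 20, 35]
Sum[4..5] = prefix[6] - prefix[4] = 35 - 16 = 19


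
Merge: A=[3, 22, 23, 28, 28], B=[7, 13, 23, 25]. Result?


Compare heads, take smaller each step.
Merged: [3, 7, 13, 22, 23, 23, 25, 28, 28]


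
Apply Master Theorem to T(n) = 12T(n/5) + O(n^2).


a=12, b=5, c=2. log_5(12)=1.544 < c=2. Case 3: O(n^c) = O(n^2)
Complexity: O(n^2)


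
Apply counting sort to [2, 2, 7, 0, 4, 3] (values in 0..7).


Count array: [1, 0, 2, 1, 1, 0, 0, 1]
Reconstruct: [0, 2, 2, 3, 4, 7]


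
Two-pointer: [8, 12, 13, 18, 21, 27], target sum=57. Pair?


Two pointers: lo=0, hi=5
No pair sums to 57


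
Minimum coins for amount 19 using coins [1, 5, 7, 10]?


dp[0]=0; dp[i]=1+min(dp[i-c] for c in coins)
...dp[14]=2, dp[15]=2, dp[16]=3, dp[17]=2, dp[18]=3, dp[19]=3
Minimum coins for 19 = 3


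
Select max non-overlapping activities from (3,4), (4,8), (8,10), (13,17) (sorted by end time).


Greedy: pick earliest-ending, then skip overlaps.
Selected (4 activities): [(3, 4), (4, 8), (8, 10), (13, 17)]


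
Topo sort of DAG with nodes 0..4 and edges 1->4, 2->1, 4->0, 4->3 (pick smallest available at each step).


Kahn's algorithm, process smallest node first
Order: [2, 1, 4, 0, 3]


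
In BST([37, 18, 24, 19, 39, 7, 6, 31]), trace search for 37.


BST root = 37
Search for 37: compare at each node
Path: [37]


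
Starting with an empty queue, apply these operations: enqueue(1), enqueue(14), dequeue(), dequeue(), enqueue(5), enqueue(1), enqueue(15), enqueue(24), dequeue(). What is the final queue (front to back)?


enqueue(1) -> [1]
enqueue(14) -> [1, 14]
dequeue() returns 1 -> [14]
dequeue() returns 14 -> []
enqueue(5) -> [5]
enqueue(1) -> [5, 1]
enqueue(15) -> [5, 1, 15]
enqueue(24) -> [5, 1, 15, 24]
dequeue() returns 5 -> [1, 15, 24]
Final queue (front to back): [1, 15, 24]


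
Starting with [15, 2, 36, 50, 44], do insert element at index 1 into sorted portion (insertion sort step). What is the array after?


After one pass: [2, 15, 36, 50, 44]


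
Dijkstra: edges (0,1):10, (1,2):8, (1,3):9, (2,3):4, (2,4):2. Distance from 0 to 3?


Dijkstra from 0:
Distances: {0: 0, 1: 10, 2: 18, 3: 19, 4: 20}
Shortest distance to 3 = 19, path = [0, 1, 3]


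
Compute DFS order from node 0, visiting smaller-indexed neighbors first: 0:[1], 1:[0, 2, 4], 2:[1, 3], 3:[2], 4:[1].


DFS stack-based: start with [0]
Visit order: [0, 1, 2, 3, 4]


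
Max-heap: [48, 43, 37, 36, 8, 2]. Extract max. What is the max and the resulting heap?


Max = 48
Replace root with last, heapify down
Resulting heap: [43, 36, 37, 2, 8]


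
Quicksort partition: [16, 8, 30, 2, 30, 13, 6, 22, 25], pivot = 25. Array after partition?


Elements <= 25 go left of pivot.
Result: [16, 8, 2, 13, 6, 22, 25, 30, 30], pivot at index 6


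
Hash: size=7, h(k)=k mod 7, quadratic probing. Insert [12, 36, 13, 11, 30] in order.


Insertions: 12->slot 5; 36->slot 1; 13->slot 6; 11->slot 4; 30->slot 2
Table: [None, 36, 30, None, 11, 12, 13]


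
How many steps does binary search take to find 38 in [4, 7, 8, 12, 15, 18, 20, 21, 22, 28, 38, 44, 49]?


Search for 38:
[0,12] mid=6 arr[6]=20
[7,12] mid=9 arr[9]=28
[10,12] mid=11 arr[11]=44
[10,10] mid=10 arr[10]=38
Total: 4 comparisons


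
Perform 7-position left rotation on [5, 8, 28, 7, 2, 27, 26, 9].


Left rotate by 7: [9, 5, 8, 28, 7, 2, 27, 26]


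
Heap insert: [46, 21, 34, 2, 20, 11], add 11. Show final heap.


Append 11: [46, 21, 34, 2, 20, 11, 11]
Bubble up: no swaps needed
Result: [46, 21, 34, 2, 20, 11, 11]


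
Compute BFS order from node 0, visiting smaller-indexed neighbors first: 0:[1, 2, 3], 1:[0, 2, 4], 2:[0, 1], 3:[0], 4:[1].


BFS queue: start with [0]
Visit order: [0, 1, 2, 3, 4]


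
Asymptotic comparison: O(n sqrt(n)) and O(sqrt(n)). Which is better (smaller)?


sublinear grows slower than n^1.5
O(sqrt(n)) is asymptotically smaller; O(n sqrt(n)) grows faster


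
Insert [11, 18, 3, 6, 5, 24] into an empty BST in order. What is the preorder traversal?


Root = 11; build tree by BST insertion.
Preorder traversal: [11, 3, 6, 5, 18, 24]


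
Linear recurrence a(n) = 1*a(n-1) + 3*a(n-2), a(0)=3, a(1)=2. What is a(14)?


Build bottom-up:
...a(12)=36467, a(13)=83858, a(14)=1*83858+3*36467=193259


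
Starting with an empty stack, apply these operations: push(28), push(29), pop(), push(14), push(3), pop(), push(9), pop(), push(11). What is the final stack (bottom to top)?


push(28) -> [28]
push(29) -> [28, 29]
pop() returns 29 -> [28]
push(14) -> [28, 14]
push(3) -> [28, 14, 3]
pop() returns 3 -> [28, 14]
push(9) -> [28, 14, 9]
pop() returns 9 -> [28, 14]
push(11) -> [28, 14, 11]
Final stack (bottom to top): [28, 14, 11]


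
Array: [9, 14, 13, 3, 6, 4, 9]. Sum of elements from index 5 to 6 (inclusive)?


Prefix sums: [0, 9, 23, 36, 39, 45, 49, 58]
Sum[5..6] = prefix[7] - prefix[5] = 58 - 45 = 13


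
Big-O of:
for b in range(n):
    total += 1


Per nesting level: O(n) = O(n)
Complexity: O(n)


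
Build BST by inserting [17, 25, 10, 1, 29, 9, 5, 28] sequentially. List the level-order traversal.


Root = 17; build tree by BST insertion.
Level-Order traversal: [17, 10, 25, 1, 29, 9, 28, 5]


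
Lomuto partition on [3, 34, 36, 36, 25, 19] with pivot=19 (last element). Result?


Elements <= 19 go left of pivot.
Result: [3, 19, 36, 36, 25, 34], pivot at index 1


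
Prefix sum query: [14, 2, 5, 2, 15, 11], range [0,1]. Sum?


Prefix sums: [0, 14, 16, 21, 23, 38, 49]
Sum[0..1] = prefix[2] - prefix[0] = 16 - 0 = 16


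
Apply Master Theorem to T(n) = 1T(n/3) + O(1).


a=1, b=3, c=0. log_3(1)=0 = c=0. Case 2: O(n^c log n) = O(log n)
Complexity: O(log n)


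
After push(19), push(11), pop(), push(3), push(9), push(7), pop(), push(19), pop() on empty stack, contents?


push(19) -> [19]
push(11) -> [19, 11]
pop() returns 11 -> [19]
push(3) -> [19, 3]
push(9) -> [19, 3, 9]
push(7) -> [19, 3, 9, 7]
pop() returns 7 -> [19, 3, 9]
push(19) -> [19, 3, 9, 19]
pop() returns 19 -> [19, 3, 9]
Final stack (bottom to top): [19, 3, 9]


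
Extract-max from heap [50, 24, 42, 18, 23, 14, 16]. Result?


Max = 50
Replace root with last, heapify down
Resulting heap: [42, 24, 16, 18, 23, 14]


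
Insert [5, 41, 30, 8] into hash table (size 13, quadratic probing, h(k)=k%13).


Insertions: 5->slot 5; 41->slot 2; 30->slot 4; 8->slot 8
Table: [None, None, 41, None, 30, 5, None, None, 8, None, None, None, None]


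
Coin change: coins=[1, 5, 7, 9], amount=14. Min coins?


dp[0]=0; dp[i]=1+min(dp[i-c] for c in coins)
...dp[9]=1, dp[10]=2, dp[11]=3, dp[12]=2, dp[13]=3, dp[14]=2
Minimum coins for 14 = 2


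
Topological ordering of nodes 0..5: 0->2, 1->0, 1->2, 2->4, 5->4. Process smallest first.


Kahn's algorithm, process smallest node first
Order: [1, 0, 2, 3, 5, 4]


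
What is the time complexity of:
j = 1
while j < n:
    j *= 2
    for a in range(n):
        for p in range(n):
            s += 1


Per nesting level: O(log n) * O(n) * O(n) = O(n^2 log n)
Complexity: O(n^2 log n)


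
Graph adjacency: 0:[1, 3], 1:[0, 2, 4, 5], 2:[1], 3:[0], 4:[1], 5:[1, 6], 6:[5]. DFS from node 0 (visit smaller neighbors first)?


DFS stack-based: start with [0]
Visit order: [0, 1, 2, 4, 5, 6, 3]


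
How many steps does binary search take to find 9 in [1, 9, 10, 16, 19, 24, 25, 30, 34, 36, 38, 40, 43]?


Search for 9:
[0,12] mid=6 arr[6]=25
[0,5] mid=2 arr[2]=10
[0,1] mid=0 arr[0]=1
[1,1] mid=1 arr[1]=9
Total: 4 comparisons


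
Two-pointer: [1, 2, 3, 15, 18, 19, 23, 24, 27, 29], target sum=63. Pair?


Two pointers: lo=0, hi=9
No pair sums to 63


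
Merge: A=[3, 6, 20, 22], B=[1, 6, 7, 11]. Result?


Compare heads, take smaller each step.
Merged: [1, 3, 6, 6, 7, 11, 20, 22]


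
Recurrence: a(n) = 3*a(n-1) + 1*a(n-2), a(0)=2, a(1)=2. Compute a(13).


Build bottom-up:
...a(11)=368636, a(12)=1217522, a(13)=3*1217522+1*368636=4021202


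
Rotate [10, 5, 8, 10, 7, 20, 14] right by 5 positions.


Right rotate by 5: [8, 10, 7, 20, 14, 10, 5]


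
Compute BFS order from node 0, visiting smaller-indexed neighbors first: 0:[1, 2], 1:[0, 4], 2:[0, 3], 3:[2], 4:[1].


BFS queue: start with [0]
Visit order: [0, 1, 2, 4, 3]


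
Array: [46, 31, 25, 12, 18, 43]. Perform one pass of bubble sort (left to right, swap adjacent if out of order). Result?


After one pass: [31, 25, 12, 18, 43, 46]


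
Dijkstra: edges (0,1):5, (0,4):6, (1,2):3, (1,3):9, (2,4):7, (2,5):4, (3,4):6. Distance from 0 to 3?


Dijkstra from 0:
Distances: {0: 0, 1: 5, 2: 8, 3: 12, 4: 6, 5: 12}
Shortest distance to 3 = 12, path = [0, 4, 3]


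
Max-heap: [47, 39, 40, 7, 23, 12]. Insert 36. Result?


Append 36: [47, 39, 40, 7, 23, 12, 36]
Bubble up: no swaps needed
Result: [47, 39, 40, 7, 23, 12, 36]


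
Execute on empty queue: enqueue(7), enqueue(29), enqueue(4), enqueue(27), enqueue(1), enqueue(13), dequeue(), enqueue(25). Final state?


enqueue(7) -> [7]
enqueue(29) -> [7, 29]
enqueue(4) -> [7, 29, 4]
enqueue(27) -> [7, 29, 4, 27]
enqueue(1) -> [7, 29, 4, 27, 1]
enqueue(13) -> [7, 29, 4, 27, 1, 13]
dequeue() returns 7 -> [29, 4, 27, 1, 13]
enqueue(25) -> [29, 4, 27, 1, 13, 25]
Final queue (front to back): [29, 4, 27, 1, 13, 25]


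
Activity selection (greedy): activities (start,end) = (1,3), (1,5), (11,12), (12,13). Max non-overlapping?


Greedy: pick earliest-ending, then skip overlaps.
Selected (3 activities): [(1, 3), (11, 12), (12, 13)]


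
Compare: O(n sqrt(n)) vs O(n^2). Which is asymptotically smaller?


n^1.5 grows slower than quadratic
O(n sqrt(n)) is asymptotically smaller; O(n^2) grows faster


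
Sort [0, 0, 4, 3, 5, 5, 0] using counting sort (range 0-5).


Count array: [3, 0, 0, 1, 1, 2]
Reconstruct: [0, 0, 0, 3, 4, 5, 5]


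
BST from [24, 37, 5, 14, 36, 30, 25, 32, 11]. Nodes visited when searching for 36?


BST root = 24
Search for 36: compare at each node
Path: [24, 37, 36]


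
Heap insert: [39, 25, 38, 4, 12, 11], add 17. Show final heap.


Append 17: [39, 25, 38, 4, 12, 11, 17]
Bubble up: no swaps needed
Result: [39, 25, 38, 4, 12, 11, 17]


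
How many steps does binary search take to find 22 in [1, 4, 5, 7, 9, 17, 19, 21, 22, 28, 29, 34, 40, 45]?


Search for 22:
[0,13] mid=6 arr[6]=19
[7,13] mid=10 arr[10]=29
[7,9] mid=8 arr[8]=22
Total: 3 comparisons


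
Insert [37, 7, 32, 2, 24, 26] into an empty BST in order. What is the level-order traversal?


Root = 37; build tree by BST insertion.
Level-Order traversal: [37, 7, 2, 32, 24, 26]


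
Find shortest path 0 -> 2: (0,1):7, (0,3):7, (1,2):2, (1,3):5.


Dijkstra from 0:
Distances: {0: 0, 1: 7, 2: 9, 3: 7}
Shortest distance to 2 = 9, path = [0, 1, 2]


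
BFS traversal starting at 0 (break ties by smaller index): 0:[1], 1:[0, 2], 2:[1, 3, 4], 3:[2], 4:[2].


BFS queue: start with [0]
Visit order: [0, 1, 2, 3, 4]


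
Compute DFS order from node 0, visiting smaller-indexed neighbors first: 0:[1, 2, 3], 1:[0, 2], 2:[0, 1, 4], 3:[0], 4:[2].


DFS stack-based: start with [0]
Visit order: [0, 1, 2, 4, 3]


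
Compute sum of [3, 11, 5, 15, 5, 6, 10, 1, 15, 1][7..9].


Prefix sums: [0, 3, 14, 19, 34, 39, 45, 55, 56, 71, 72]
Sum[7..9] = prefix[10] - prefix[7] = 72 - 55 = 17


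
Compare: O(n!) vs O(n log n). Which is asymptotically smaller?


linearithmic grows slower than factorial
O(n log n) is asymptotically smaller; O(n!) grows faster


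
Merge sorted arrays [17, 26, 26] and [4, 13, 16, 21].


Compare heads, take smaller each step.
Merged: [4, 13, 16, 17, 21, 26, 26]


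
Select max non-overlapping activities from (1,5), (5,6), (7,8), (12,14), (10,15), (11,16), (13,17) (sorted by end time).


Greedy: pick earliest-ending, then skip overlaps.
Selected (4 activities): [(1, 5), (5, 6), (7, 8), (12, 14)]


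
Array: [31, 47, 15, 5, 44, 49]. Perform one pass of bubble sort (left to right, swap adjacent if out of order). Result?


After one pass: [31, 15, 5, 44, 47, 49]


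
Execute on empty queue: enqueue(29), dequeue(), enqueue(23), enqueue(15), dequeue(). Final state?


enqueue(29) -> [29]
dequeue() returns 29 -> []
enqueue(23) -> [23]
enqueue(15) -> [23, 15]
dequeue() returns 23 -> [15]
Final queue (front to back): [15]


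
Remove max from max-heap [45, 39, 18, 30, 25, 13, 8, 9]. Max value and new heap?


Max = 45
Replace root with last, heapify down
Resulting heap: [39, 30, 18, 9, 25, 13, 8]


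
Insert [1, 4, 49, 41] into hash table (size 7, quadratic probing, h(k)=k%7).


Insertions: 1->slot 1; 4->slot 4; 49->slot 0; 41->slot 6
Table: [49, 1, None, None, 4, None, 41]


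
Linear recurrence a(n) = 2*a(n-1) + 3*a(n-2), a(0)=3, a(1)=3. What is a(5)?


Build bottom-up:
...a(3)=39, a(4)=123, a(5)=2*123+3*39=363


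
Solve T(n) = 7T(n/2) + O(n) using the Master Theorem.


a=7, b=2, c=1. log_2(7)=2.807 > c=1. Case 1: O(n^log_b(a)) = O(n^2.807)
Complexity: O(n^2.807)


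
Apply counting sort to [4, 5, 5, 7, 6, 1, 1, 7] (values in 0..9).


Count array: [0, 2, 0, 0, 1, 2, 1, 2, 0, 0]
Reconstruct: [1, 1, 4, 5, 5, 6, 7, 7]


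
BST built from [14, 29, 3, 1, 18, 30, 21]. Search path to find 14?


BST root = 14
Search for 14: compare at each node
Path: [14]


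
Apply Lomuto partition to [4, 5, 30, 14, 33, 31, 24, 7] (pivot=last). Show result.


Elements <= 7 go left of pivot.
Result: [4, 5, 7, 14, 33, 31, 24, 30], pivot at index 2


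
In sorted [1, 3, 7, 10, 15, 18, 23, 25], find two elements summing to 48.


Two pointers: lo=0, hi=7
Found pair: (23, 25) summing to 48


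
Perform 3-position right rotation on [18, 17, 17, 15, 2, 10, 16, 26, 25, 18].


Right rotate by 3: [26, 25, 18, 18, 17, 17, 15, 2, 10, 16]


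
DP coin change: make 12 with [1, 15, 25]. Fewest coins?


dp[0]=0; dp[i]=1+min(dp[i-c] for c in coins)
...dp[7]=7, dp[8]=8, dp[9]=9, dp[10]=10, dp[11]=11, dp[12]=12
Minimum coins for 12 = 12


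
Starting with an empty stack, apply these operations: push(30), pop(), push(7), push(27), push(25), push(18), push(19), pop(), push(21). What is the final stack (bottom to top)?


push(30) -> [30]
pop() returns 30 -> []
push(7) -> [7]
push(27) -> [7, 27]
push(25) -> [7, 27, 25]
push(18) -> [7, 27, 25, 18]
push(19) -> [7, 27, 25, 18, 19]
pop() returns 19 -> [7, 27, 25, 18]
push(21) -> [7, 27, 25, 18, 21]
Final stack (bottom to top): [7, 27, 25, 18, 21]


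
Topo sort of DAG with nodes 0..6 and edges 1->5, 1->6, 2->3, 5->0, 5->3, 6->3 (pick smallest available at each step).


Kahn's algorithm, process smallest node first
Order: [1, 2, 4, 5, 0, 6, 3]


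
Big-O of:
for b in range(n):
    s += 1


Per nesting level: O(n) = O(n)
Complexity: O(n)


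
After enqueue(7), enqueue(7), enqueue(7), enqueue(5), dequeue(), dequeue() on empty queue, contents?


enqueue(7) -> [7]
enqueue(7) -> [7, 7]
enqueue(7) -> [7, 7, 7]
enqueue(5) -> [7, 7, 7, 5]
dequeue() returns 7 -> [7, 7, 5]
dequeue() returns 7 -> [7, 5]
Final queue (front to back): [7, 5]


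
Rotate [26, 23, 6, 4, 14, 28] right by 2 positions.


Right rotate by 2: [14, 28, 26, 23, 6, 4]


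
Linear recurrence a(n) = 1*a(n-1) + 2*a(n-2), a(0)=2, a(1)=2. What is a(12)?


Build bottom-up:
...a(10)=1366, a(11)=2730, a(12)=1*2730+2*1366=5462


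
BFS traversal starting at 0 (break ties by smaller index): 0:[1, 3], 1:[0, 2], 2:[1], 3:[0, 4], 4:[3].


BFS queue: start with [0]
Visit order: [0, 1, 3, 2, 4]


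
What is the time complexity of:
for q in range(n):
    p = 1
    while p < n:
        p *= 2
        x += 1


Per nesting level: O(n) * O(log n) = O(n log n)
Complexity: O(n log n)


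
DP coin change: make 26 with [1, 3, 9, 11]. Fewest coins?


dp[0]=0; dp[i]=1+min(dp[i-c] for c in coins)
...dp[21]=3, dp[22]=2, dp[23]=3, dp[24]=4, dp[25]=3, dp[26]=4
Minimum coins for 26 = 4


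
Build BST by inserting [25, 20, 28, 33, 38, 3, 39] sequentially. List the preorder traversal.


Root = 25; build tree by BST insertion.
Preorder traversal: [25, 20, 3, 28, 33, 38, 39]


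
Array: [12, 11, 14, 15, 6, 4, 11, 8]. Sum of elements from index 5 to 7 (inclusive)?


Prefix sums: [0, 12, 23, 37, 52, 58, 62, 73, 81]
Sum[5..7] = prefix[8] - prefix[5] = 81 - 58 = 23


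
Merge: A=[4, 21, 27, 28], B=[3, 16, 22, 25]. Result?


Compare heads, take smaller each step.
Merged: [3, 4, 16, 21, 22, 25, 27, 28]


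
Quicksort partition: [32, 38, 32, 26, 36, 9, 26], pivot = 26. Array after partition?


Elements <= 26 go left of pivot.
Result: [26, 9, 26, 32, 36, 38, 32], pivot at index 2


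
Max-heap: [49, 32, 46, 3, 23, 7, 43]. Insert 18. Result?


Append 18: [49, 32, 46, 3, 23, 7, 43, 18]
Bubble up: swap idx 7(18) with idx 3(3)
Result: [49, 32, 46, 18, 23, 7, 43, 3]


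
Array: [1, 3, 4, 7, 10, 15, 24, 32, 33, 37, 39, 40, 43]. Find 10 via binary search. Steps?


Search for 10:
[0,12] mid=6 arr[6]=24
[0,5] mid=2 arr[2]=4
[3,5] mid=4 arr[4]=10
Total: 3 comparisons


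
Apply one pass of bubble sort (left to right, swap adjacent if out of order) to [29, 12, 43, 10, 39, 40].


After one pass: [12, 29, 10, 39, 40, 43]


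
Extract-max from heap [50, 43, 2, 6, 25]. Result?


Max = 50
Replace root with last, heapify down
Resulting heap: [43, 25, 2, 6]
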